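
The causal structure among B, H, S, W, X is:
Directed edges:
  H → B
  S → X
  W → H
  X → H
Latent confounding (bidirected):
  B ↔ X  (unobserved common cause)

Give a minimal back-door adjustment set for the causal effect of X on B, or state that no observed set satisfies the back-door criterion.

X→B: no observed back-door set.

desc(X)\{X}={B,H}; candidates ⊆ {S,W}.
X↔B: latent back-door arc(s) into X.
size 0: {}; under {} X still reaches {B,S} ∋ B.
size 1: {S}, {W}; under {S} X still reaches {B} ∋ B.
size 2: {S,W}; under {S,W} X still reaches {B} ∋ B.
X↔B cannot be blocked by any observed set — no back-door set.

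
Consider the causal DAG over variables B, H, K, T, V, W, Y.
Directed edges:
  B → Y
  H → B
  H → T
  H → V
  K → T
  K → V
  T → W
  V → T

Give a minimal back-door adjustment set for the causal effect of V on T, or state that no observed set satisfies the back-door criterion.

desc(V)\{V}={T,W}; candidates ⊆ {B,H,K,Y}.
size 0: {}; under {} V still reaches {B,H,K,T,W,Y} ∋ T.
size 1: {B}, {H}, {K} …(+1); under {B} V still reaches {H,K,T,W} ∋ T.
{H,K}: V⊥T given {H,K} in G with V→· removed — back-door holds.

V→T: minimal back-door set {H, K}.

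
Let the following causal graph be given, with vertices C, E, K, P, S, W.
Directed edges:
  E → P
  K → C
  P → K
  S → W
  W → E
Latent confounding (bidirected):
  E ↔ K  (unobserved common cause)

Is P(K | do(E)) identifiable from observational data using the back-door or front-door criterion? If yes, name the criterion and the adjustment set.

P(K|do(E)): frontdoor, adjust for {P}.

desc(E)\{E}={C,K,P}; candidates ⊆ {S,W}.
E↔K: latent back-door arc(s) into E.
size 0: {}; under {} E still reaches {C,K,S,W} ∋ K.
size 1: {S}, {W}; under {S} E still reaches {C,K,W} ∋ K.
size 2: {S,W}; under {S,W} E still reaches {C,K} ∋ K.
E↔K cannot be blocked by any observed set — no back-door set.
{P}: (i) intercepts every directed E→K path; (ii) no back-door E→{P}; (iii) {E} blocks every back-door {P}→K. Front-door holds.
P(K|do(E)) = Σ_{P} P(P|E) Σ_{E'} P(K|P,E')P(E').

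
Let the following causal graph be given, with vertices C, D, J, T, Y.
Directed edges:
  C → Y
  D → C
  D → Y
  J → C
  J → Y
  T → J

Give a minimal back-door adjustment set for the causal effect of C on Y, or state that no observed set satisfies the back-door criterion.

C→Y: minimal back-door set {D, J}.

desc(C)\{C}={Y}; candidates ⊆ {D,J,T}.
size 0: {}; under {} C still reaches {D,J,T,Y} ∋ Y.
size 1: {D}, {J}, {T}; under {D} C still reaches {J,T,Y} ∋ Y.
{D,J}: C⊥Y given {D,J} in G with C→· removed — back-door holds.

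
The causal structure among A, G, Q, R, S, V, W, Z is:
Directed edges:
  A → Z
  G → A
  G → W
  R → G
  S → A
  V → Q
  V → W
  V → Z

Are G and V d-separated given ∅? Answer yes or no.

Yes — G ⊥ V | ∅.

Bayes-Ball from G | ∅ reaches {A,R,W,Z}.
V ∉ reach(G|∅) ⇒ G ⊥ V | ∅.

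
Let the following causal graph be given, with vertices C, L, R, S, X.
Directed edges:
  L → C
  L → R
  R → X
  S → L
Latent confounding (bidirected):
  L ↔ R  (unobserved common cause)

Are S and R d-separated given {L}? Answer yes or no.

Bayes-Ball from S | {L} reaches {R,X}.
R ∈ reach(S|{L}) ⇒ S ⊥̸ R | {L}.

No — S and R are d-connected given {L}.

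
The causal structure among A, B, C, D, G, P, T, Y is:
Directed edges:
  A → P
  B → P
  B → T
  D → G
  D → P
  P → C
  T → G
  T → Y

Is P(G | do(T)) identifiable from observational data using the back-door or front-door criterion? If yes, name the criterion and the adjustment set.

P(G|do(T)): backdoor, adjust for ∅.

desc(T)\{T}={G,Y}; candidates ⊆ {A,B,C,D,P}.
∅: T⊥G given ∅ in G with T→· removed — back-door holds.
P(G|do(T)) = P(G|T) — no adjustment needed.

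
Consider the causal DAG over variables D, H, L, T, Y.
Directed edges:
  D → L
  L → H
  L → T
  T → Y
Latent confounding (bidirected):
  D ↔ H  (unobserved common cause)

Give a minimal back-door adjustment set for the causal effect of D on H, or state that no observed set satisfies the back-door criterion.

D→H: no observed back-door set.

desc(D)\{D}={H,L,T,Y}; candidates ⊆ {—}.
D↔H: latent back-door arc(s) into D.
size 0: {}; under {} D still reaches {H} ∋ H.
D↔H cannot be blocked by any observed set — no back-door set.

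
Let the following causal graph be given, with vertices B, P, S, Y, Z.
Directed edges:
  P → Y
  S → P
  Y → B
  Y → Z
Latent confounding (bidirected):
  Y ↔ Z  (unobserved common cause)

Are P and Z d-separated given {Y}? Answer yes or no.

No — P and Z are d-connected given {Y}.

Bayes-Ball from P | {Y} reaches {S,Z}.
Z ∈ reach(P|{Y}) ⇒ P ⊥̸ Z | {Y}.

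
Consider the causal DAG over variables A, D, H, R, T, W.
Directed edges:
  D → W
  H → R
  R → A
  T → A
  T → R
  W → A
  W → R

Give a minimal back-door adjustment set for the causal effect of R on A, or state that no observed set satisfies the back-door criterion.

desc(R)\{R}={A}; candidates ⊆ {D,H,T,W}.
size 0: {}; under {} R still reaches {A,D,H,T,W} ∋ A.
size 1: {D}, {H}, {T} …(+1); under {D} R still reaches {A,H,T,W} ∋ A.
{T,W}: R⊥A given {T,W} in G with R→· removed — back-door holds.

R→A: minimal back-door set {T, W}.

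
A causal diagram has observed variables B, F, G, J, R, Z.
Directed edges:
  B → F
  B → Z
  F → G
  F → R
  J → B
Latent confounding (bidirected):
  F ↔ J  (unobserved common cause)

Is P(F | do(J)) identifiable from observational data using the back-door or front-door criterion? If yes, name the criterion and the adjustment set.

P(F|do(J)): frontdoor, adjust for {B}.

desc(J)\{J}={B,F,G,R,Z}; candidates ⊆ {—}.
J↔F: latent back-door arc(s) into J.
size 0: {}; under {} J still reaches {F,G,R} ∋ F.
J↔F cannot be blocked by any observed set — no back-door set.
{B}: (i) intercepts every directed J→F path; (ii) no back-door J→{B}; (iii) {J} blocks every back-door {B}→F. Front-door holds.
P(F|do(J)) = Σ_{B} P(B|J) Σ_{J'} P(F|B,J')P(J').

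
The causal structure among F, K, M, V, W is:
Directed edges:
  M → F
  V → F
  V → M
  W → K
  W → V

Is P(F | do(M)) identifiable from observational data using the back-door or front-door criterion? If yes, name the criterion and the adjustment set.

P(F|do(M)): backdoor, adjust for {V}.

desc(M)\{M}={F}; candidates ⊆ {K,V,W}.
size 0: {}; under {} M still reaches {F,K,V,W} ∋ F.
{V}: M⊥F given {V} in G with M→· removed — back-door holds.
P(F|do(M)) = Σ_{V} P(F|M,V)·P(V).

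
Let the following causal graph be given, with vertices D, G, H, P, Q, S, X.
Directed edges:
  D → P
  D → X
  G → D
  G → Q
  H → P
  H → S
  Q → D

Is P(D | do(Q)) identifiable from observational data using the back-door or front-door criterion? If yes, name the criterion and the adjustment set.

desc(Q)\{Q}={D,P,X}; candidates ⊆ {G,H,S}.
size 0: {}; under {} Q still reaches {D,G,P,X} ∋ D.
{G}: Q⊥D given {G} in G with Q→· removed — back-door holds.
P(D|do(Q)) = Σ_{G} P(D|Q,G)·P(G).

P(D|do(Q)): backdoor, adjust for {G}.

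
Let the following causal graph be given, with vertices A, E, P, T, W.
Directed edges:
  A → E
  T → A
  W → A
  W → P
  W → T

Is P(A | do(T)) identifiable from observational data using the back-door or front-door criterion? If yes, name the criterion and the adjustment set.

desc(T)\{T}={A,E}; candidates ⊆ {P,W}.
size 0: {}; under {} T still reaches {A,E,P,W} ∋ A.
{W}: T⊥A given {W} in G with T→· removed — back-door holds.
P(A|do(T)) = Σ_{W} P(A|T,W)·P(W).

P(A|do(T)): backdoor, adjust for {W}.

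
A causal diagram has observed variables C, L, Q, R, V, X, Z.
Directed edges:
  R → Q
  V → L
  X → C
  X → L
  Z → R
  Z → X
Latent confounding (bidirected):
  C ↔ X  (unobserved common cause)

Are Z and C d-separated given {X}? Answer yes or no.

No — Z and C are d-connected given {X}.

Bayes-Ball from Z | {X} reaches {C,Q,R}.
C ∈ reach(Z|{X}) ⇒ Z ⊥̸ C | {X}.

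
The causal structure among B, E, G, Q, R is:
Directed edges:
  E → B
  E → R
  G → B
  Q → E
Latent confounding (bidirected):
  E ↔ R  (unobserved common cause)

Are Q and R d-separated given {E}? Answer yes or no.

No — Q and R are d-connected given {E}.

Bayes-Ball from Q | {E} reaches {R}.
R ∈ reach(Q|{E}) ⇒ Q ⊥̸ R | {E}.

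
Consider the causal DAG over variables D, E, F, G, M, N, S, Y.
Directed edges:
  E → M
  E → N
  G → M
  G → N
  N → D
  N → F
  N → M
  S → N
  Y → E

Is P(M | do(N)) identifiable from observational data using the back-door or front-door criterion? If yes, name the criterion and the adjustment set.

P(M|do(N)): backdoor, adjust for {E, G}.

desc(N)\{N}={D,F,M}; candidates ⊆ {E,G,S,Y}.
size 0: {}; under {} N still reaches {E,G,M,S,Y} ∋ M.
size 1: {E}, {G}, {S} …(+1); under {E} N still reaches {G,M,S} ∋ M.
{E,G}: N⊥M given {E,G} in G with N→· removed — back-door holds.
P(M|do(N)) = Σ_{E,G} P(M|N,E,G)·P(E,G).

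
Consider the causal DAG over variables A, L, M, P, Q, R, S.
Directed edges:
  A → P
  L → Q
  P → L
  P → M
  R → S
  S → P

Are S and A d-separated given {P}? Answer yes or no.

Bayes-Ball from S | {P} reaches {A,R}.
A ∈ reach(S|{P}) ⇒ S ⊥̸ A | {P}.

No — S and A are d-connected given {P}.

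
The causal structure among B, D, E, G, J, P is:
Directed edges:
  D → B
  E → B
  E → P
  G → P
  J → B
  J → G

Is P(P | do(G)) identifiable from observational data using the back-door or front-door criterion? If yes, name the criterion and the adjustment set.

desc(G)\{G}={P}; candidates ⊆ {B,D,E,J}.
∅: G⊥P given ∅ in G with G→· removed — back-door holds.
P(P|do(G)) = P(P|G) — no adjustment needed.

P(P|do(G)): backdoor, adjust for ∅.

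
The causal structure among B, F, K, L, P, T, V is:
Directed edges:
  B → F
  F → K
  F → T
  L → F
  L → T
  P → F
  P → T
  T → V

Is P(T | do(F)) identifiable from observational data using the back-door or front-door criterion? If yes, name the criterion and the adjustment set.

P(T|do(F)): backdoor, adjust for {L, P}.

desc(F)\{F}={K,T,V}; candidates ⊆ {B,L,P}.
size 0: {}; under {} F still reaches {B,L,P,T,V} ∋ T.
size 1: {B}, {L}, {P}; under {B} F still reaches {L,P,T,V} ∋ T.
{L,P}: F⊥T given {L,P} in G with F→· removed — back-door holds.
P(T|do(F)) = Σ_{L,P} P(T|F,L,P)·P(L,P).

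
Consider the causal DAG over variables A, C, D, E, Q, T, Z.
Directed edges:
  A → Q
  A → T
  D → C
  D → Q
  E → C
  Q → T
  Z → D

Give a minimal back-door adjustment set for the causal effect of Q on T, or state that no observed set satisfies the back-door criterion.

desc(Q)\{Q}={T}; candidates ⊆ {A,C,D,E,Z}.
size 0: {}; under {} Q still reaches {A,C,D,T,Z} ∋ T.
{A}: Q⊥T given {A} in G with Q→· removed — back-door holds.

Q→T: minimal back-door set {A}.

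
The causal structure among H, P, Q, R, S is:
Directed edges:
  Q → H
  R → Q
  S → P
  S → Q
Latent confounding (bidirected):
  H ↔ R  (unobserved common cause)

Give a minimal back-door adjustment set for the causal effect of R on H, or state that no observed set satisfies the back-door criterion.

desc(R)\{R}={H,Q}; candidates ⊆ {P,S}.
R↔H: latent back-door arc(s) into R.
size 0: {}; under {} R still reaches {H} ∋ H.
size 1: {P}, {S}; under {P} R still reaches {H} ∋ H.
size 2: {P,S}; under {P,S} R still reaches {H} ∋ H.
R↔H cannot be blocked by any observed set — no back-door set.

R→H: no observed back-door set.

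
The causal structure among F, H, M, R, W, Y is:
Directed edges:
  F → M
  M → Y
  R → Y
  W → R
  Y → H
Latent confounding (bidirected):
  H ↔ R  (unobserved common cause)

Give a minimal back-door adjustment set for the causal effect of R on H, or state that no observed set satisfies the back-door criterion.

desc(R)\{R}={H,Y}; candidates ⊆ {F,M,W}.
R↔H: latent back-door arc(s) into R.
size 0: {}; under {} R still reaches {H,W} ∋ H.
size 1: {F}, {M}, {W}; under {F} R still reaches {H,W} ∋ H.
size 2: {F,M}, {F,W}, {M,W}; under {F,M} R still reaches {H,W} ∋ H.
R↔H cannot be blocked by any observed set — no back-door set.

R→H: no observed back-door set.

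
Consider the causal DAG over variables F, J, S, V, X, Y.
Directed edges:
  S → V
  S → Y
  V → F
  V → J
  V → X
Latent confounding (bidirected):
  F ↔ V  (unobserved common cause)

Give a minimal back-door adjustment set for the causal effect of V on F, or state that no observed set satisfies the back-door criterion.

desc(V)\{V}={F,J,X}; candidates ⊆ {S,Y}.
V↔F: latent back-door arc(s) into V.
size 0: {}; under {} V still reaches {F,S,Y} ∋ F.
size 1: {S}, {Y}; under {S} V still reaches {F} ∋ F.
size 2: {S,Y}; under {S,Y} V still reaches {F} ∋ F.
V↔F cannot be blocked by any observed set — no back-door set.

V→F: no observed back-door set.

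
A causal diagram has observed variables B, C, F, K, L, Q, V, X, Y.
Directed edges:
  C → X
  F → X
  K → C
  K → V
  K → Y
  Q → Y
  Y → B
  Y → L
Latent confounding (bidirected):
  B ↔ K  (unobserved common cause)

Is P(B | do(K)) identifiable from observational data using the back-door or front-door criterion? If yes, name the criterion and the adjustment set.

P(B|do(K)): frontdoor, adjust for {Y}.

desc(K)\{K}={B,C,L,V,X,Y}; candidates ⊆ {F,Q}.
K↔B: latent back-door arc(s) into K.
size 0: {}; under {} K still reaches {B} ∋ B.
size 1: {F}, {Q}; under {F} K still reaches {B} ∋ B.
size 2: {F,Q}; under {F,Q} K still reaches {B} ∋ B.
K↔B cannot be blocked by any observed set — no back-door set.
{Y}: (i) intercepts every directed K→B path; (ii) no back-door K→{Y}; (iii) {K} blocks every back-door {Y}→B. Front-door holds.
P(B|do(K)) = Σ_{Y} P(Y|K) Σ_{K'} P(B|Y,K')P(K').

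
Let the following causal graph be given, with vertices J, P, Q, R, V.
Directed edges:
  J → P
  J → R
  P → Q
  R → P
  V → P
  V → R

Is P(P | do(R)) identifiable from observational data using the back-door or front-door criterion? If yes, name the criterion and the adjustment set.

P(P|do(R)): backdoor, adjust for {J, V}.

desc(R)\{R}={P,Q}; candidates ⊆ {J,V}.
size 0: {}; under {} R still reaches {J,P,Q,V} ∋ P.
size 1: {J}, {V}; under {J} R still reaches {P,Q,V} ∋ P.
{J,V}: R⊥P given {J,V} in G with R→· removed — back-door holds.
P(P|do(R)) = Σ_{J,V} P(P|R,J,V)·P(J,V).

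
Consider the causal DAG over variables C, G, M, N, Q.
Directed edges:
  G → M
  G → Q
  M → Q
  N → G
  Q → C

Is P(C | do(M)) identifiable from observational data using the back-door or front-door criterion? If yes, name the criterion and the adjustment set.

desc(M)\{M}={C,Q}; candidates ⊆ {G,N}.
size 0: {}; under {} M still reaches {C,G,N,Q} ∋ C.
{G}: M⊥C given {G} in G with M→· removed — back-door holds.
P(C|do(M)) = Σ_{G} P(C|M,G)·P(G).

P(C|do(M)): backdoor, adjust for {G}.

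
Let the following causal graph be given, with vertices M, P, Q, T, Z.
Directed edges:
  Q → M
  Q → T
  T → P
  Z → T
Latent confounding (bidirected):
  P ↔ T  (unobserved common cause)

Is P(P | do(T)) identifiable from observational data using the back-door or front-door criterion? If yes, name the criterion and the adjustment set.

desc(T)\{T}={P}; candidates ⊆ {M,Q,Z}.
T↔P: latent back-door arc(s) into T.
size 0: {}; under {} T still reaches {M,P,Q,Z} ∋ P.
size 1: {M}, {Q}, {Z}; under {M} T still reaches {P,Q,Z} ∋ P.
size 2: {M,Q}, {M,Z}, {Q,Z}; under {M,Q} T still reaches {P,Z} ∋ P.
T↔P cannot be blocked by any observed set — no back-door set.
No mediator lies on a directed T→…→P path.
Neither criterion identifies P(P|do(T)) in this graph.

P(P|do(T)): not identifiable (no BD/FD set).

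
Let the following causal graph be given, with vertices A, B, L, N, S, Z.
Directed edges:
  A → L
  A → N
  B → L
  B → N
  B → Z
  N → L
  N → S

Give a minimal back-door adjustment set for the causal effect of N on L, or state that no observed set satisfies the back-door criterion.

desc(N)\{N}={L,S}; candidates ⊆ {A,B,Z}.
size 0: {}; under {} N still reaches {A,B,L,Z} ∋ L.
size 1: {A}, {B}, {Z}; under {A} N still reaches {B,L,Z} ∋ L.
{A,B}: N⊥L given {A,B} in G with N→· removed — back-door holds.

N→L: minimal back-door set {A, B}.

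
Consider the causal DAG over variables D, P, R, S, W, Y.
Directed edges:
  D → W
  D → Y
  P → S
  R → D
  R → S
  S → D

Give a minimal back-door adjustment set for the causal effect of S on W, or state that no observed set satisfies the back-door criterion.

desc(S)\{S}={D,W,Y}; candidates ⊆ {P,R}.
size 0: {}; under {} S still reaches {D,P,R,W,Y} ∋ W.
{R}: S⊥W given {R} in G with S→· removed — back-door holds.

S→W: minimal back-door set {R}.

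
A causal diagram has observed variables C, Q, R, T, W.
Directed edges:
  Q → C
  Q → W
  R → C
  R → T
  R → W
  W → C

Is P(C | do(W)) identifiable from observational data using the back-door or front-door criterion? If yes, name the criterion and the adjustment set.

P(C|do(W)): backdoor, adjust for {Q, R}.

desc(W)\{W}={C}; candidates ⊆ {Q,R,T}.
size 0: {}; under {} W still reaches {C,Q,R,T} ∋ C.
size 1: {Q}, {R}, {T}; under {Q} W still reaches {C,R,T} ∋ C.
{Q,R}: W⊥C given {Q,R} in G with W→· removed — back-door holds.
P(C|do(W)) = Σ_{Q,R} P(C|W,Q,R)·P(Q,R).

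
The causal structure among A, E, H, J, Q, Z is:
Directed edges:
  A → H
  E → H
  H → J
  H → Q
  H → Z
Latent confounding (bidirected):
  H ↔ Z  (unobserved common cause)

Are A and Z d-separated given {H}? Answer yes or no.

No — A and Z are d-connected given {H}.

Bayes-Ball from A | {H} reaches {E,Z}.
Z ∈ reach(A|{H}) ⇒ A ⊥̸ Z | {H}.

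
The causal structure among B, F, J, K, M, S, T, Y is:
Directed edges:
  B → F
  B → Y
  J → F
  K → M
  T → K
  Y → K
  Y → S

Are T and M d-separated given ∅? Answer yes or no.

No — T and M are d-connected given ∅.

Bayes-Ball from T | ∅ reaches {K,M}.
M ∈ reach(T|∅) ⇒ T ⊥̸ M | ∅.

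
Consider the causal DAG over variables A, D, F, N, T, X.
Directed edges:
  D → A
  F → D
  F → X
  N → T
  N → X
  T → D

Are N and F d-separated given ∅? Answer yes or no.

Yes — N ⊥ F | ∅.

Bayes-Ball from N | ∅ reaches {A,D,T,X}.
F ∉ reach(N|∅) ⇒ N ⊥ F | ∅.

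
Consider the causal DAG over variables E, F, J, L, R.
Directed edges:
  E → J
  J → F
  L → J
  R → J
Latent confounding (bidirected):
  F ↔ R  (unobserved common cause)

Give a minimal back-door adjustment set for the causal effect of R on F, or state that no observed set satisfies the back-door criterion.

desc(R)\{R}={F,J}; candidates ⊆ {E,L}.
R↔F: latent back-door arc(s) into R.
size 0: {}; under {} R still reaches {F} ∋ F.
size 1: {E}, {L}; under {E} R still reaches {F} ∋ F.
size 2: {E,L}; under {E,L} R still reaches {F} ∋ F.
R↔F cannot be blocked by any observed set — no back-door set.

R→F: no observed back-door set.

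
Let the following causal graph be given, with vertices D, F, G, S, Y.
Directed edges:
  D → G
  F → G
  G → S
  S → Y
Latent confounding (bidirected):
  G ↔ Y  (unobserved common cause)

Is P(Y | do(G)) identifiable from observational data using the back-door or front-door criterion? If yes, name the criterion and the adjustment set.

desc(G)\{G}={S,Y}; candidates ⊆ {D,F}.
G↔Y: latent back-door arc(s) into G.
size 0: {}; under {} G still reaches {D,F,Y} ∋ Y.
size 1: {D}, {F}; under {D} G still reaches {F,Y} ∋ Y.
size 2: {D,F}; under {D,F} G still reaches {Y} ∋ Y.
G↔Y cannot be blocked by any observed set — no back-door set.
{S}: (i) intercepts every directed G→Y path; (ii) no back-door G→{S}; (iii) {G} blocks every back-door {S}→Y. Front-door holds.
P(Y|do(G)) = Σ_{S} P(S|G) Σ_{G'} P(Y|S,G')P(G').

P(Y|do(G)): frontdoor, adjust for {S}.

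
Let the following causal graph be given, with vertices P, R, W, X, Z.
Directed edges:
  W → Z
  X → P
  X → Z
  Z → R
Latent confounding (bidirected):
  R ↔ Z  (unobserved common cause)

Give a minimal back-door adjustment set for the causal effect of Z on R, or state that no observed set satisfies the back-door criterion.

desc(Z)\{Z}={R}; candidates ⊆ {P,W,X}.
Z↔R: latent back-door arc(s) into Z.
size 0: {}; under {} Z still reaches {P,R,W,X} ∋ R.
size 1: {P}, {W}, {X}; under {P} Z still reaches {R,W,X} ∋ R.
size 2: {P,W}, {P,X}, {W,X}; under {P,W} Z still reaches {R,X} ∋ R.
Z↔R cannot be blocked by any observed set — no back-door set.

Z→R: no observed back-door set.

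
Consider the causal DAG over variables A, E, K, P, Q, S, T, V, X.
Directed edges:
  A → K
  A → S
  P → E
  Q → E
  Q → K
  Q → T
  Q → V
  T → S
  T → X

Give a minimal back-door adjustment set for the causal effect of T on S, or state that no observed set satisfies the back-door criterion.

T→S: minimal back-door set ∅.

desc(T)\{T}={S,X}; candidates ⊆ {A,E,K,P,Q,V}.
∅: T⊥S given ∅ in G with T→· removed — back-door holds.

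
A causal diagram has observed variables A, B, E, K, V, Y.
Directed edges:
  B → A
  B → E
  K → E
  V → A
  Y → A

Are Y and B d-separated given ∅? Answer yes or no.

Bayes-Ball from Y | ∅ reaches {A}.
B ∉ reach(Y|∅) ⇒ Y ⊥ B | ∅.

Yes — Y ⊥ B | ∅.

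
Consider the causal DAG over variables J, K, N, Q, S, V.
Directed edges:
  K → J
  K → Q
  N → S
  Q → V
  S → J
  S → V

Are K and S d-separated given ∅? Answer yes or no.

Bayes-Ball from K | ∅ reaches {J,Q,V}.
S ∉ reach(K|∅) ⇒ K ⊥ S | ∅.

Yes — K ⊥ S | ∅.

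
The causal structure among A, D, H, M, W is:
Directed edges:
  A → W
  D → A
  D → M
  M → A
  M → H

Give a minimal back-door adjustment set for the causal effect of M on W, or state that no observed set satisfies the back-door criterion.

M→W: minimal back-door set {D}.

desc(M)\{M}={A,H,W}; candidates ⊆ {D}.
size 0: {}; under {} M still reaches {A,D,W} ∋ W.
{D}: M⊥W given {D} in G with M→· removed — back-door holds.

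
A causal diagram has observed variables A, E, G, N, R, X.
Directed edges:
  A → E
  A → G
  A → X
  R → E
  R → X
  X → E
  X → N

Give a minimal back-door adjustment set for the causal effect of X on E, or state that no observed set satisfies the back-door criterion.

X→E: minimal back-door set {A, R}.

desc(X)\{X}={E,N}; candidates ⊆ {A,G,R}.
size 0: {}; under {} X still reaches {A,E,G,R} ∋ E.
size 1: {A}, {G}, {R}; under {A} X still reaches {E,R} ∋ E.
{A,R}: X⊥E given {A,R} in G with X→· removed — back-door holds.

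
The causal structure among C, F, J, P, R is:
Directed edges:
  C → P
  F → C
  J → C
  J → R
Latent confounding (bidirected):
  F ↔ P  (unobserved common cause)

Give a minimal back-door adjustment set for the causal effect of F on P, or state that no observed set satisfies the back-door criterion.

F→P: no observed back-door set.

desc(F)\{F}={C,P}; candidates ⊆ {J,R}.
F↔P: latent back-door arc(s) into F.
size 0: {}; under {} F still reaches {P} ∋ P.
size 1: {J}, {R}; under {J} F still reaches {P} ∋ P.
size 2: {J,R}; under {J,R} F still reaches {P} ∋ P.
F↔P cannot be blocked by any observed set — no back-door set.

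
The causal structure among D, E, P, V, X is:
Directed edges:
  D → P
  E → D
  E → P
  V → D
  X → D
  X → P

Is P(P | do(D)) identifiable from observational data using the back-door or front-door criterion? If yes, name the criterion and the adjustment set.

P(P|do(D)): backdoor, adjust for {E, X}.

desc(D)\{D}={P}; candidates ⊆ {E,V,X}.
size 0: {}; under {} D still reaches {E,P,V,X} ∋ P.
size 1: {E}, {V}, {X}; under {E} D still reaches {P,V,X} ∋ P.
{E,X}: D⊥P given {E,X} in G with D→· removed — back-door holds.
P(P|do(D)) = Σ_{E,X} P(P|D,E,X)·P(E,X).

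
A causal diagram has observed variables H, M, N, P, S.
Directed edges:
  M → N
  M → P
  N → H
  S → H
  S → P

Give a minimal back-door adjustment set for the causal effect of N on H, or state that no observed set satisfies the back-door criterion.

N→H: minimal back-door set ∅.

desc(N)\{N}={H}; candidates ⊆ {M,P,S}.
∅: N⊥H given ∅ in G with N→· removed — back-door holds.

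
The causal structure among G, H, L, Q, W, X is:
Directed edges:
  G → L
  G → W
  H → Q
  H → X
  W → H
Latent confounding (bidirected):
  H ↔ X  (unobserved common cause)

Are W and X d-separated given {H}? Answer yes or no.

No — W and X are d-connected given {H}.

Bayes-Ball from W | {H} reaches {G,L,X}.
X ∈ reach(W|{H}) ⇒ W ⊥̸ X | {H}.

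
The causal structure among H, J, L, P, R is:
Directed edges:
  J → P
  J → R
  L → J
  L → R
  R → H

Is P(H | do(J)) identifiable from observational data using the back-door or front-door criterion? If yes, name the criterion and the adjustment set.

desc(J)\{J}={H,P,R}; candidates ⊆ {L}.
size 0: {}; under {} J still reaches {H,L,R} ∋ H.
{L}: J⊥H given {L} in G with J→· removed — back-door holds.
P(H|do(J)) = Σ_{L} P(H|J,L)·P(L).

P(H|do(J)): backdoor, adjust for {L}.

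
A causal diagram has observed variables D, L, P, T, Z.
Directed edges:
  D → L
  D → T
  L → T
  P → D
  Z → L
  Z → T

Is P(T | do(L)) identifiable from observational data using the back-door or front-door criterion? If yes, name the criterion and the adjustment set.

desc(L)\{L}={T}; candidates ⊆ {D,P,Z}.
size 0: {}; under {} L still reaches {D,P,T,Z} ∋ T.
size 1: {D}, {P}, {Z}; under {D} L still reaches {T,Z} ∋ T.
{D,Z}: L⊥T given {D,Z} in G with L→· removed — back-door holds.
P(T|do(L)) = Σ_{D,Z} P(T|L,D,Z)·P(D,Z).

P(T|do(L)): backdoor, adjust for {D, Z}.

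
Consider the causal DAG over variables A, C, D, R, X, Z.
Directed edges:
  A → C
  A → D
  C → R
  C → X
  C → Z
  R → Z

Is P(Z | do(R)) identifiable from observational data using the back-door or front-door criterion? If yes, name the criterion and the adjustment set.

desc(R)\{R}={Z}; candidates ⊆ {A,C,D,X}.
size 0: {}; under {} R still reaches {A,C,D,X,Z} ∋ Z.
{C}: R⊥Z given {C} in G with R→· removed — back-door holds.
P(Z|do(R)) = Σ_{C} P(Z|R,C)·P(C).

P(Z|do(R)): backdoor, adjust for {C}.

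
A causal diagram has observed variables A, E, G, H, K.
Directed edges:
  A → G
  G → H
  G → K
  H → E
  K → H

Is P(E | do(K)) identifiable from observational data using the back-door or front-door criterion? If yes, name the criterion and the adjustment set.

P(E|do(K)): backdoor, adjust for {G}.

desc(K)\{K}={E,H}; candidates ⊆ {A,G}.
size 0: {}; under {} K still reaches {A,E,G,H} ∋ E.
{G}: K⊥E given {G} in G with K→· removed — back-door holds.
P(E|do(K)) = Σ_{G} P(E|K,G)·P(G).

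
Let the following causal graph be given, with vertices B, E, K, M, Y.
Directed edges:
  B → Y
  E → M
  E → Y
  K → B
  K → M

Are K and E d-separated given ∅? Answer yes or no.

Yes — K ⊥ E | ∅.

Bayes-Ball from K | ∅ reaches {B,M,Y}.
E ∉ reach(K|∅) ⇒ K ⊥ E | ∅.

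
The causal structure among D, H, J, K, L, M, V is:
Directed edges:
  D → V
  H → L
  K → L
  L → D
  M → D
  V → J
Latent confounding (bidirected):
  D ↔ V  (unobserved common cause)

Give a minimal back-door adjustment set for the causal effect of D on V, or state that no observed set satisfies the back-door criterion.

desc(D)\{D}={J,V}; candidates ⊆ {H,K,L,M}.
D↔V: latent back-door arc(s) into D.
size 0: {}; under {} D still reaches {H,J,K,L,M,V} ∋ V.
size 1: {H}, {K}, {L} …(+1); under {H} D still reaches {J,K,L,M,V} ∋ V.
size 2: {H,K}, {H,L}, {H,M} …(+3); under {H,K} D still reaches {J,L,M,V} ∋ V.
D↔V cannot be blocked by any observed set — no back-door set.

D→V: no observed back-door set.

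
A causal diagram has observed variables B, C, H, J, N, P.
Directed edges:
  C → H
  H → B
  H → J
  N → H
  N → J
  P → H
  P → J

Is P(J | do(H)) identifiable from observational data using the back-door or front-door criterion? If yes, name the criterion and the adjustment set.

P(J|do(H)): backdoor, adjust for {N, P}.

desc(H)\{H}={B,J}; candidates ⊆ {C,N,P}.
size 0: {}; under {} H still reaches {C,J,N,P} ∋ J.
size 1: {C}, {N}, {P}; under {C} H still reaches {J,N,P} ∋ J.
{N,P}: H⊥J given {N,P} in G with H→· removed — back-door holds.
P(J|do(H)) = Σ_{N,P} P(J|H,N,P)·P(N,P).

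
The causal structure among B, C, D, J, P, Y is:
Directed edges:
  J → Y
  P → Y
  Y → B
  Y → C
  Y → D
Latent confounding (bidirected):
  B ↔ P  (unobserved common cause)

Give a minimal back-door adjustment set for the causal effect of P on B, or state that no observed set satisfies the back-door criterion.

desc(P)\{P}={B,C,D,Y}; candidates ⊆ {J}.
P↔B: latent back-door arc(s) into P.
size 0: {}; under {} P still reaches {B} ∋ B.
size 1: {J}; under {J} P still reaches {B} ∋ B.
P↔B cannot be blocked by any observed set — no back-door set.

P→B: no observed back-door set.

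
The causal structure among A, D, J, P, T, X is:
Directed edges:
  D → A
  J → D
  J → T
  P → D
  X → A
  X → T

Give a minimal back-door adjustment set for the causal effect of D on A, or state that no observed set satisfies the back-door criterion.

D→A: minimal back-door set ∅.

desc(D)\{D}={A}; candidates ⊆ {J,P,T,X}.
∅: D⊥A given ∅ in G with D→· removed — back-door holds.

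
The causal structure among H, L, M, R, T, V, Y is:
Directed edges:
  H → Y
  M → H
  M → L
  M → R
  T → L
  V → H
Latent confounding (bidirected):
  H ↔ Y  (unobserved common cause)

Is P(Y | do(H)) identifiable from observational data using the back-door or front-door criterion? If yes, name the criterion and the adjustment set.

P(Y|do(H)): not identifiable (no BD/FD set).

desc(H)\{H}={Y}; candidates ⊆ {L,M,R,T,V}.
H↔Y: latent back-door arc(s) into H.
size 0: {}; under {} H still reaches {L,M,R,V,Y} ∋ Y.
size 1: {L}, {M}, {R} …(+2); under {L} H still reaches {M,R,T,V,Y} ∋ Y.
size 2: {L,M}, {L,R}, {L,T} …(+7); under {L,M} H still reaches {V,Y} ∋ Y.
H↔Y cannot be blocked by any observed set — no back-door set.
No mediator lies on a directed H→…→Y path.
Neither criterion identifies P(Y|do(H)) in this graph.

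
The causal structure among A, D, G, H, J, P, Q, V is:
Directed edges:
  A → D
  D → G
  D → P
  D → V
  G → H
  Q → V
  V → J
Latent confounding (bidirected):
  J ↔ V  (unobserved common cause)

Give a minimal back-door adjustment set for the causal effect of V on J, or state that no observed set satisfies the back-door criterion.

desc(V)\{V}={J}; candidates ⊆ {A,D,G,H,P,Q}.
V↔J: latent back-door arc(s) into V.
size 0: {}; under {} V still reaches {A,D,G,H,J,P,Q} ∋ J.
size 1: {A}, {D}, {G} …(+3); under {A} V still reaches {D,G,H,J,P,Q} ∋ J.
size 2: {A,D}, {A,G}, {A,H} …(+12); under {A,D} V still reaches {J,Q} ∋ J.
V↔J cannot be blocked by any observed set — no back-door set.

V→J: no observed back-door set.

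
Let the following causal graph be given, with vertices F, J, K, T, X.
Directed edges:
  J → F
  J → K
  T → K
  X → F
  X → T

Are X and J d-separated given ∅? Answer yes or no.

Yes — X ⊥ J | ∅.

Bayes-Ball from X | ∅ reaches {F,K,T}.
J ∉ reach(X|∅) ⇒ X ⊥ J | ∅.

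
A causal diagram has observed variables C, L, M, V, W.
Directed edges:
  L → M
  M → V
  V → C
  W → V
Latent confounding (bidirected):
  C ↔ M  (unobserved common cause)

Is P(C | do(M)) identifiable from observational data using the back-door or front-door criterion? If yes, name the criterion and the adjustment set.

desc(M)\{M}={C,V}; candidates ⊆ {L,W}.
M↔C: latent back-door arc(s) into M.
size 0: {}; under {} M still reaches {C,L} ∋ C.
size 1: {L}, {W}; under {L} M still reaches {C} ∋ C.
size 2: {L,W}; under {L,W} M still reaches {C} ∋ C.
M↔C cannot be blocked by any observed set — no back-door set.
{V}: (i) intercepts every directed M→C path; (ii) no back-door M→{V}; (iii) {M} blocks every back-door {V}→C. Front-door holds.
P(C|do(M)) = Σ_{V} P(V|M) Σ_{M'} P(C|V,M')P(M').

P(C|do(M)): frontdoor, adjust for {V}.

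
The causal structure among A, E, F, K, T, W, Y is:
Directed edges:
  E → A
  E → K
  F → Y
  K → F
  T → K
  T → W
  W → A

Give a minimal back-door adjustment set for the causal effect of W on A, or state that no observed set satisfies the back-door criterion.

W→A: minimal back-door set ∅.

desc(W)\{W}={A}; candidates ⊆ {E,F,K,T,Y}.
∅: W⊥A given ∅ in G with W→· removed — back-door holds.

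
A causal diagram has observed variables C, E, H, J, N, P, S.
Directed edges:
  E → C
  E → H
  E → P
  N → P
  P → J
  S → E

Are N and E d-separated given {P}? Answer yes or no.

Bayes-Ball from N | {P} reaches {C,E,H,S}.
E ∈ reach(N|{P}) ⇒ N ⊥̸ E | {P}.

No — N and E are d-connected given {P}.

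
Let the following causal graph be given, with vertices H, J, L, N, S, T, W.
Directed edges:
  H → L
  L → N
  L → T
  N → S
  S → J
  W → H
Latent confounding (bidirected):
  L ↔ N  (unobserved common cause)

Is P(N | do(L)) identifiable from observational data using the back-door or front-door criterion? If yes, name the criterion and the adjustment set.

desc(L)\{L}={J,N,S,T}; candidates ⊆ {H,W}.
L↔N: latent back-door arc(s) into L.
size 0: {}; under {} L still reaches {H,J,N,S,W} ∋ N.
size 1: {H}, {W}; under {H} L still reaches {J,N,S} ∋ N.
size 2: {H,W}; under {H,W} L still reaches {J,N,S} ∋ N.
L↔N cannot be blocked by any observed set — no back-door set.
No mediator lies on a directed L→…→N path.
Neither criterion identifies P(N|do(L)) in this graph.

P(N|do(L)): not identifiable (no BD/FD set).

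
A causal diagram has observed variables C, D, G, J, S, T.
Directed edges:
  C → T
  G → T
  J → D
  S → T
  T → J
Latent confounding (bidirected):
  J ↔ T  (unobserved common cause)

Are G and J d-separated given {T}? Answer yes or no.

Bayes-Ball from G | {T} reaches {C,D,J,S}.
J ∈ reach(G|{T}) ⇒ G ⊥̸ J | {T}.

No — G and J are d-connected given {T}.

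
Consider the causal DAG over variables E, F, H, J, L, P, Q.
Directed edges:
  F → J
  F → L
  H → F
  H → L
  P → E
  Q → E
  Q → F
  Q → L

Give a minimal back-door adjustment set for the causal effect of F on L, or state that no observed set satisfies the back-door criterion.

F→L: minimal back-door set {H, Q}.

desc(F)\{F}={J,L}; candidates ⊆ {E,H,P,Q}.
size 0: {}; under {} F still reaches {E,H,L,Q} ∋ L.
size 1: {E}, {H}, {P} …(+1); under {E} F still reaches {H,L,P,Q} ∋ L.
{H,Q}: F⊥L given {H,Q} in G with F→· removed — back-door holds.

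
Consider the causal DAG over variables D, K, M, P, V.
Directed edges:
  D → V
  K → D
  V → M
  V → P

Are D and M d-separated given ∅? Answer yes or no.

No — D and M are d-connected given ∅.

Bayes-Ball from D | ∅ reaches {K,M,P,V}.
M ∈ reach(D|∅) ⇒ D ⊥̸ M | ∅.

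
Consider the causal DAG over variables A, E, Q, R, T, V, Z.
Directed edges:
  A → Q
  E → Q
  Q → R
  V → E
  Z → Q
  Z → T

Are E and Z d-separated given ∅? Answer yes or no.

Yes — E ⊥ Z | ∅.

Bayes-Ball from E | ∅ reaches {Q,R,V}.
Z ∉ reach(E|∅) ⇒ E ⊥ Z | ∅.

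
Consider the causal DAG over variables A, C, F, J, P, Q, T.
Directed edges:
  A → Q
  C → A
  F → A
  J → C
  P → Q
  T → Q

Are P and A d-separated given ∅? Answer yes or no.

Yes — P ⊥ A | ∅.

Bayes-Ball from P | ∅ reaches {Q}.
A ∉ reach(P|∅) ⇒ P ⊥ A | ∅.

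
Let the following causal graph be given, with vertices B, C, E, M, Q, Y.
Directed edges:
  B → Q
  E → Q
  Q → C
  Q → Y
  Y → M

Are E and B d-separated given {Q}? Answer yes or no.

No — E and B are d-connected given {Q}.

Bayes-Ball from E | {Q} reaches {B}.
B ∈ reach(E|{Q}) ⇒ E ⊥̸ B | {Q}.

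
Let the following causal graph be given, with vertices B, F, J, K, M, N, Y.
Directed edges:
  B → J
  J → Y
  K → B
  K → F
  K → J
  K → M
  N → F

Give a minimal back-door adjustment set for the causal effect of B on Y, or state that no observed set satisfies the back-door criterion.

desc(B)\{B}={J,Y}; candidates ⊆ {F,K,M,N}.
size 0: {}; under {} B still reaches {F,J,K,M,Y} ∋ Y.
{K}: B⊥Y given {K} in G with B→· removed — back-door holds.

B→Y: minimal back-door set {K}.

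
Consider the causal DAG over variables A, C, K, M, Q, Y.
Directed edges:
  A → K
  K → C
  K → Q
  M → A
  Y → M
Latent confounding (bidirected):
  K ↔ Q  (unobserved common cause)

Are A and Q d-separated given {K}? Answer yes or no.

No — A and Q are d-connected given {K}.

Bayes-Ball from A | {K} reaches {M,Q,Y}.
Q ∈ reach(A|{K}) ⇒ A ⊥̸ Q | {K}.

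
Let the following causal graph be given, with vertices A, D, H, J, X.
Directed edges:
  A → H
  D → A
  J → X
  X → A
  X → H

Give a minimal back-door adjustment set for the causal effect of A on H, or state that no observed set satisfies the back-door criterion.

desc(A)\{A}={H}; candidates ⊆ {D,J,X}.
size 0: {}; under {} A still reaches {D,H,J,X} ∋ H.
{X}: A⊥H given {X} in G with A→· removed — back-door holds.

A→H: minimal back-door set {X}.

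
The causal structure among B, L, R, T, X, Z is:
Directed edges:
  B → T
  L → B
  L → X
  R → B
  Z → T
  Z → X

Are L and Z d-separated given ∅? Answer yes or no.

Bayes-Ball from L | ∅ reaches {B,T,X}.
Z ∉ reach(L|∅) ⇒ L ⊥ Z | ∅.

Yes — L ⊥ Z | ∅.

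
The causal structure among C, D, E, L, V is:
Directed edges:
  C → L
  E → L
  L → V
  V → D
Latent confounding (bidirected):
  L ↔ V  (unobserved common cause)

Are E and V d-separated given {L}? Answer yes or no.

Bayes-Ball from E | {L} reaches {C,D,V}.
V ∈ reach(E|{L}) ⇒ E ⊥̸ V | {L}.

No — E and V are d-connected given {L}.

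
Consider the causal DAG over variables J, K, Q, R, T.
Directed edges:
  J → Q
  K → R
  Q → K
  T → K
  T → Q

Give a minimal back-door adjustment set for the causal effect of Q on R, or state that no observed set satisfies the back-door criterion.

desc(Q)\{Q}={K,R}; candidates ⊆ {J,T}.
size 0: {}; under {} Q still reaches {J,K,R,T} ∋ R.
{T}: Q⊥R given {T} in G with Q→· removed — back-door holds.

Q→R: minimal back-door set {T}.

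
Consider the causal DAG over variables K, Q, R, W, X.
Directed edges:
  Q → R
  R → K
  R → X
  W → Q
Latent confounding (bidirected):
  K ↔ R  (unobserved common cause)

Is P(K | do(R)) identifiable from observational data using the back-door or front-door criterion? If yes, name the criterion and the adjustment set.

P(K|do(R)): not identifiable (no BD/FD set).

desc(R)\{R}={K,X}; candidates ⊆ {Q,W}.
R↔K: latent back-door arc(s) into R.
size 0: {}; under {} R still reaches {K,Q,W} ∋ K.
size 1: {Q}, {W}; under {Q} R still reaches {K} ∋ K.
size 2: {Q,W}; under {Q,W} R still reaches {K} ∋ K.
R↔K cannot be blocked by any observed set — no back-door set.
No mediator lies on a directed R→…→K path.
Neither criterion identifies P(K|do(R)) in this graph.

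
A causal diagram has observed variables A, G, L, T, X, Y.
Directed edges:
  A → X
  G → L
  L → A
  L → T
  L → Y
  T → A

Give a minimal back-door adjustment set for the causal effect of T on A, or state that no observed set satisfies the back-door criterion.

desc(T)\{T}={A,X}; candidates ⊆ {G,L,Y}.
size 0: {}; under {} T still reaches {A,G,L,X,Y} ∋ A.
{L}: T⊥A given {L} in G with T→· removed — back-door holds.

T→A: minimal back-door set {L}.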